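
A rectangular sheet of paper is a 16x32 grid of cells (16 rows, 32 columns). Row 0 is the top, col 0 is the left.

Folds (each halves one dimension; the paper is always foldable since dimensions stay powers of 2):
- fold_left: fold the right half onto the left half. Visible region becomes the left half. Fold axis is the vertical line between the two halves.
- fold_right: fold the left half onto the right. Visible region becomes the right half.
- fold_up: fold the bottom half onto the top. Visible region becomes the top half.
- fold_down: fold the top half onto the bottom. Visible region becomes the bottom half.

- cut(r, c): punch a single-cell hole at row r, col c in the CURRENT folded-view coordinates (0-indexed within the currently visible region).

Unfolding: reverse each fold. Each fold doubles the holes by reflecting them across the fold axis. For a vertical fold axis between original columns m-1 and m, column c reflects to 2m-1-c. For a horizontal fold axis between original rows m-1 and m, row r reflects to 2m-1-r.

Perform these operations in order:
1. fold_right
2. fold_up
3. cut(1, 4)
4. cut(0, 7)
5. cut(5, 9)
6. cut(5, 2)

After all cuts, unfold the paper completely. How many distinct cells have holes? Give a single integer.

Op 1 fold_right: fold axis v@16; visible region now rows[0,16) x cols[16,32) = 16x16
Op 2 fold_up: fold axis h@8; visible region now rows[0,8) x cols[16,32) = 8x16
Op 3 cut(1, 4): punch at orig (1,20); cuts so far [(1, 20)]; region rows[0,8) x cols[16,32) = 8x16
Op 4 cut(0, 7): punch at orig (0,23); cuts so far [(0, 23), (1, 20)]; region rows[0,8) x cols[16,32) = 8x16
Op 5 cut(5, 9): punch at orig (5,25); cuts so far [(0, 23), (1, 20), (5, 25)]; region rows[0,8) x cols[16,32) = 8x16
Op 6 cut(5, 2): punch at orig (5,18); cuts so far [(0, 23), (1, 20), (5, 18), (5, 25)]; region rows[0,8) x cols[16,32) = 8x16
Unfold 1 (reflect across h@8): 8 holes -> [(0, 23), (1, 20), (5, 18), (5, 25), (10, 18), (10, 25), (14, 20), (15, 23)]
Unfold 2 (reflect across v@16): 16 holes -> [(0, 8), (0, 23), (1, 11), (1, 20), (5, 6), (5, 13), (5, 18), (5, 25), (10, 6), (10, 13), (10, 18), (10, 25), (14, 11), (14, 20), (15, 8), (15, 23)]

Answer: 16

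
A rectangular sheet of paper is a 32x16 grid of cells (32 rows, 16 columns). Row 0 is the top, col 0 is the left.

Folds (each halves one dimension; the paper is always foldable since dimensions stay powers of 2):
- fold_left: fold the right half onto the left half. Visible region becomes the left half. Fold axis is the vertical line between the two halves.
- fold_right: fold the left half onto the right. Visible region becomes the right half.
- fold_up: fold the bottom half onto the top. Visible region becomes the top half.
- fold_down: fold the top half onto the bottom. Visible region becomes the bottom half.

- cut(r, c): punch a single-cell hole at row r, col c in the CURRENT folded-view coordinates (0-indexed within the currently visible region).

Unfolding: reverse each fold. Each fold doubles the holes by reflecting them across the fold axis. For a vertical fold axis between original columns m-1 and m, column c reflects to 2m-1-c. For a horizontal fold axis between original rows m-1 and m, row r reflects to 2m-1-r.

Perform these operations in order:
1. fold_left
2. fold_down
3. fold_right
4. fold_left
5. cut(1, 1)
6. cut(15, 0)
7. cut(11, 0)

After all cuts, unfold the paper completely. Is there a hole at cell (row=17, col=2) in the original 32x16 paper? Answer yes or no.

Op 1 fold_left: fold axis v@8; visible region now rows[0,32) x cols[0,8) = 32x8
Op 2 fold_down: fold axis h@16; visible region now rows[16,32) x cols[0,8) = 16x8
Op 3 fold_right: fold axis v@4; visible region now rows[16,32) x cols[4,8) = 16x4
Op 4 fold_left: fold axis v@6; visible region now rows[16,32) x cols[4,6) = 16x2
Op 5 cut(1, 1): punch at orig (17,5); cuts so far [(17, 5)]; region rows[16,32) x cols[4,6) = 16x2
Op 6 cut(15, 0): punch at orig (31,4); cuts so far [(17, 5), (31, 4)]; region rows[16,32) x cols[4,6) = 16x2
Op 7 cut(11, 0): punch at orig (27,4); cuts so far [(17, 5), (27, 4), (31, 4)]; region rows[16,32) x cols[4,6) = 16x2
Unfold 1 (reflect across v@6): 6 holes -> [(17, 5), (17, 6), (27, 4), (27, 7), (31, 4), (31, 7)]
Unfold 2 (reflect across v@4): 12 holes -> [(17, 1), (17, 2), (17, 5), (17, 6), (27, 0), (27, 3), (27, 4), (27, 7), (31, 0), (31, 3), (31, 4), (31, 7)]
Unfold 3 (reflect across h@16): 24 holes -> [(0, 0), (0, 3), (0, 4), (0, 7), (4, 0), (4, 3), (4, 4), (4, 7), (14, 1), (14, 2), (14, 5), (14, 6), (17, 1), (17, 2), (17, 5), (17, 6), (27, 0), (27, 3), (27, 4), (27, 7), (31, 0), (31, 3), (31, 4), (31, 7)]
Unfold 4 (reflect across v@8): 48 holes -> [(0, 0), (0, 3), (0, 4), (0, 7), (0, 8), (0, 11), (0, 12), (0, 15), (4, 0), (4, 3), (4, 4), (4, 7), (4, 8), (4, 11), (4, 12), (4, 15), (14, 1), (14, 2), (14, 5), (14, 6), (14, 9), (14, 10), (14, 13), (14, 14), (17, 1), (17, 2), (17, 5), (17, 6), (17, 9), (17, 10), (17, 13), (17, 14), (27, 0), (27, 3), (27, 4), (27, 7), (27, 8), (27, 11), (27, 12), (27, 15), (31, 0), (31, 3), (31, 4), (31, 7), (31, 8), (31, 11), (31, 12), (31, 15)]
Holes: [(0, 0), (0, 3), (0, 4), (0, 7), (0, 8), (0, 11), (0, 12), (0, 15), (4, 0), (4, 3), (4, 4), (4, 7), (4, 8), (4, 11), (4, 12), (4, 15), (14, 1), (14, 2), (14, 5), (14, 6), (14, 9), (14, 10), (14, 13), (14, 14), (17, 1), (17, 2), (17, 5), (17, 6), (17, 9), (17, 10), (17, 13), (17, 14), (27, 0), (27, 3), (27, 4), (27, 7), (27, 8), (27, 11), (27, 12), (27, 15), (31, 0), (31, 3), (31, 4), (31, 7), (31, 8), (31, 11), (31, 12), (31, 15)]

Answer: yes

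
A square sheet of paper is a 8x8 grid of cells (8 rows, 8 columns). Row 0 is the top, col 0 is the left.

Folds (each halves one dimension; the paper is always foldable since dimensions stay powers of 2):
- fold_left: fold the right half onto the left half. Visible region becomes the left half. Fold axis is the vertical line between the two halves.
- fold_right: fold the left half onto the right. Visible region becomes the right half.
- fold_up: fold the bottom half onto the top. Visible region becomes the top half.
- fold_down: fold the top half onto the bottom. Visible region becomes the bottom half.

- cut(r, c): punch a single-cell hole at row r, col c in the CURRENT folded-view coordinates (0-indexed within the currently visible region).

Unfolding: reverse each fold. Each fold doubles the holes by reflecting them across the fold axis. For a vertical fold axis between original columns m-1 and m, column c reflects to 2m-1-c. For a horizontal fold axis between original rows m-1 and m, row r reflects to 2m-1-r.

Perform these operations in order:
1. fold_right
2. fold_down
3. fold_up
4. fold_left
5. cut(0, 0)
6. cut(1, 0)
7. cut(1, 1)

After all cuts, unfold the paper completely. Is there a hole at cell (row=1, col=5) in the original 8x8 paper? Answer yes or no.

Op 1 fold_right: fold axis v@4; visible region now rows[0,8) x cols[4,8) = 8x4
Op 2 fold_down: fold axis h@4; visible region now rows[4,8) x cols[4,8) = 4x4
Op 3 fold_up: fold axis h@6; visible region now rows[4,6) x cols[4,8) = 2x4
Op 4 fold_left: fold axis v@6; visible region now rows[4,6) x cols[4,6) = 2x2
Op 5 cut(0, 0): punch at orig (4,4); cuts so far [(4, 4)]; region rows[4,6) x cols[4,6) = 2x2
Op 6 cut(1, 0): punch at orig (5,4); cuts so far [(4, 4), (5, 4)]; region rows[4,6) x cols[4,6) = 2x2
Op 7 cut(1, 1): punch at orig (5,5); cuts so far [(4, 4), (5, 4), (5, 5)]; region rows[4,6) x cols[4,6) = 2x2
Unfold 1 (reflect across v@6): 6 holes -> [(4, 4), (4, 7), (5, 4), (5, 5), (5, 6), (5, 7)]
Unfold 2 (reflect across h@6): 12 holes -> [(4, 4), (4, 7), (5, 4), (5, 5), (5, 6), (5, 7), (6, 4), (6, 5), (6, 6), (6, 7), (7, 4), (7, 7)]
Unfold 3 (reflect across h@4): 24 holes -> [(0, 4), (0, 7), (1, 4), (1, 5), (1, 6), (1, 7), (2, 4), (2, 5), (2, 6), (2, 7), (3, 4), (3, 7), (4, 4), (4, 7), (5, 4), (5, 5), (5, 6), (5, 7), (6, 4), (6, 5), (6, 6), (6, 7), (7, 4), (7, 7)]
Unfold 4 (reflect across v@4): 48 holes -> [(0, 0), (0, 3), (0, 4), (0, 7), (1, 0), (1, 1), (1, 2), (1, 3), (1, 4), (1, 5), (1, 6), (1, 7), (2, 0), (2, 1), (2, 2), (2, 3), (2, 4), (2, 5), (2, 6), (2, 7), (3, 0), (3, 3), (3, 4), (3, 7), (4, 0), (4, 3), (4, 4), (4, 7), (5, 0), (5, 1), (5, 2), (5, 3), (5, 4), (5, 5), (5, 6), (5, 7), (6, 0), (6, 1), (6, 2), (6, 3), (6, 4), (6, 5), (6, 6), (6, 7), (7, 0), (7, 3), (7, 4), (7, 7)]
Holes: [(0, 0), (0, 3), (0, 4), (0, 7), (1, 0), (1, 1), (1, 2), (1, 3), (1, 4), (1, 5), (1, 6), (1, 7), (2, 0), (2, 1), (2, 2), (2, 3), (2, 4), (2, 5), (2, 6), (2, 7), (3, 0), (3, 3), (3, 4), (3, 7), (4, 0), (4, 3), (4, 4), (4, 7), (5, 0), (5, 1), (5, 2), (5, 3), (5, 4), (5, 5), (5, 6), (5, 7), (6, 0), (6, 1), (6, 2), (6, 3), (6, 4), (6, 5), (6, 6), (6, 7), (7, 0), (7, 3), (7, 4), (7, 7)]

Answer: yes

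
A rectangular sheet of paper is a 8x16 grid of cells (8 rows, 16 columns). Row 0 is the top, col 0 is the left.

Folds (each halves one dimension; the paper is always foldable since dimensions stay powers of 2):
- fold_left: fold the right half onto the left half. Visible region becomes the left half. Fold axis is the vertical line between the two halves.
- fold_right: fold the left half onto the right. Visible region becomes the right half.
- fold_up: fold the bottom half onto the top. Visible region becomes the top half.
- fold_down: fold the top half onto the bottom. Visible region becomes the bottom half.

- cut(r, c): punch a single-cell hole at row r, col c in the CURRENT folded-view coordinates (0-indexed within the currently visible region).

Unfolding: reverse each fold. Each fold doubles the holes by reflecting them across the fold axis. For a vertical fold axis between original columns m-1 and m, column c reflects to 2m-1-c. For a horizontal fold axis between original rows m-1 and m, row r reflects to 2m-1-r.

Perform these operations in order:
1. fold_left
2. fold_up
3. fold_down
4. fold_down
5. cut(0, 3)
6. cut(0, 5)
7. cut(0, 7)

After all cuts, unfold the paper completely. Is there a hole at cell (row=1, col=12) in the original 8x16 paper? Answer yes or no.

Answer: yes

Derivation:
Op 1 fold_left: fold axis v@8; visible region now rows[0,8) x cols[0,8) = 8x8
Op 2 fold_up: fold axis h@4; visible region now rows[0,4) x cols[0,8) = 4x8
Op 3 fold_down: fold axis h@2; visible region now rows[2,4) x cols[0,8) = 2x8
Op 4 fold_down: fold axis h@3; visible region now rows[3,4) x cols[0,8) = 1x8
Op 5 cut(0, 3): punch at orig (3,3); cuts so far [(3, 3)]; region rows[3,4) x cols[0,8) = 1x8
Op 6 cut(0, 5): punch at orig (3,5); cuts so far [(3, 3), (3, 5)]; region rows[3,4) x cols[0,8) = 1x8
Op 7 cut(0, 7): punch at orig (3,7); cuts so far [(3, 3), (3, 5), (3, 7)]; region rows[3,4) x cols[0,8) = 1x8
Unfold 1 (reflect across h@3): 6 holes -> [(2, 3), (2, 5), (2, 7), (3, 3), (3, 5), (3, 7)]
Unfold 2 (reflect across h@2): 12 holes -> [(0, 3), (0, 5), (0, 7), (1, 3), (1, 5), (1, 7), (2, 3), (2, 5), (2, 7), (3, 3), (3, 5), (3, 7)]
Unfold 3 (reflect across h@4): 24 holes -> [(0, 3), (0, 5), (0, 7), (1, 3), (1, 5), (1, 7), (2, 3), (2, 5), (2, 7), (3, 3), (3, 5), (3, 7), (4, 3), (4, 5), (4, 7), (5, 3), (5, 5), (5, 7), (6, 3), (6, 5), (6, 7), (7, 3), (7, 5), (7, 7)]
Unfold 4 (reflect across v@8): 48 holes -> [(0, 3), (0, 5), (0, 7), (0, 8), (0, 10), (0, 12), (1, 3), (1, 5), (1, 7), (1, 8), (1, 10), (1, 12), (2, 3), (2, 5), (2, 7), (2, 8), (2, 10), (2, 12), (3, 3), (3, 5), (3, 7), (3, 8), (3, 10), (3, 12), (4, 3), (4, 5), (4, 7), (4, 8), (4, 10), (4, 12), (5, 3), (5, 5), (5, 7), (5, 8), (5, 10), (5, 12), (6, 3), (6, 5), (6, 7), (6, 8), (6, 10), (6, 12), (7, 3), (7, 5), (7, 7), (7, 8), (7, 10), (7, 12)]
Holes: [(0, 3), (0, 5), (0, 7), (0, 8), (0, 10), (0, 12), (1, 3), (1, 5), (1, 7), (1, 8), (1, 10), (1, 12), (2, 3), (2, 5), (2, 7), (2, 8), (2, 10), (2, 12), (3, 3), (3, 5), (3, 7), (3, 8), (3, 10), (3, 12), (4, 3), (4, 5), (4, 7), (4, 8), (4, 10), (4, 12), (5, 3), (5, 5), (5, 7), (5, 8), (5, 10), (5, 12), (6, 3), (6, 5), (6, 7), (6, 8), (6, 10), (6, 12), (7, 3), (7, 5), (7, 7), (7, 8), (7, 10), (7, 12)]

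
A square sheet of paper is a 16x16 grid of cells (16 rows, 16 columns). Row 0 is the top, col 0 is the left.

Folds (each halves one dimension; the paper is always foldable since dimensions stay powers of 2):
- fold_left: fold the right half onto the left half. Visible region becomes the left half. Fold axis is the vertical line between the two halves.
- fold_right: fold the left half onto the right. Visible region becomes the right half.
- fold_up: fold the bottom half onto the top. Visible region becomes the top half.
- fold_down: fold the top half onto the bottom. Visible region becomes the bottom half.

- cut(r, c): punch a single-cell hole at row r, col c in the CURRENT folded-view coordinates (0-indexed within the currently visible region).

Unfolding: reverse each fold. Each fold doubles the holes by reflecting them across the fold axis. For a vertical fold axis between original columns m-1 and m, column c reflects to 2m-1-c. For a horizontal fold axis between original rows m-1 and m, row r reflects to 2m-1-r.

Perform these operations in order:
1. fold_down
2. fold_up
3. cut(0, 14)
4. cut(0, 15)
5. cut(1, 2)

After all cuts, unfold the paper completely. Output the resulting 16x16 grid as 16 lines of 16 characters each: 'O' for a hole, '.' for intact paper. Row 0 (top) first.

Op 1 fold_down: fold axis h@8; visible region now rows[8,16) x cols[0,16) = 8x16
Op 2 fold_up: fold axis h@12; visible region now rows[8,12) x cols[0,16) = 4x16
Op 3 cut(0, 14): punch at orig (8,14); cuts so far [(8, 14)]; region rows[8,12) x cols[0,16) = 4x16
Op 4 cut(0, 15): punch at orig (8,15); cuts so far [(8, 14), (8, 15)]; region rows[8,12) x cols[0,16) = 4x16
Op 5 cut(1, 2): punch at orig (9,2); cuts so far [(8, 14), (8, 15), (9, 2)]; region rows[8,12) x cols[0,16) = 4x16
Unfold 1 (reflect across h@12): 6 holes -> [(8, 14), (8, 15), (9, 2), (14, 2), (15, 14), (15, 15)]
Unfold 2 (reflect across h@8): 12 holes -> [(0, 14), (0, 15), (1, 2), (6, 2), (7, 14), (7, 15), (8, 14), (8, 15), (9, 2), (14, 2), (15, 14), (15, 15)]

Answer: ..............OO
..O.............
................
................
................
................
..O.............
..............OO
..............OO
..O.............
................
................
................
................
..O.............
..............OO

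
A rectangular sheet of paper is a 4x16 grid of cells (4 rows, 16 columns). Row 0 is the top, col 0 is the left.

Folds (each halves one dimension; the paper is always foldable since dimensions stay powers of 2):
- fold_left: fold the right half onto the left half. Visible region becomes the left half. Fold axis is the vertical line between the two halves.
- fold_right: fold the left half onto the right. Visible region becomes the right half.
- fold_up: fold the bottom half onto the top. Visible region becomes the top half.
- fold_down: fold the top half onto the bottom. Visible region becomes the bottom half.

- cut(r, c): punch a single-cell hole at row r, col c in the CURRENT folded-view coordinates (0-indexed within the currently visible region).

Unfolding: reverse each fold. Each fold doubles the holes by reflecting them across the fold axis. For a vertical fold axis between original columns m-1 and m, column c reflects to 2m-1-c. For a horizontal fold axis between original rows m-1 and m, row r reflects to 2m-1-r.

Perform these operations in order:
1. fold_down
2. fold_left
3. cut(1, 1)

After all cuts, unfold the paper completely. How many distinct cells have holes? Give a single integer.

Op 1 fold_down: fold axis h@2; visible region now rows[2,4) x cols[0,16) = 2x16
Op 2 fold_left: fold axis v@8; visible region now rows[2,4) x cols[0,8) = 2x8
Op 3 cut(1, 1): punch at orig (3,1); cuts so far [(3, 1)]; region rows[2,4) x cols[0,8) = 2x8
Unfold 1 (reflect across v@8): 2 holes -> [(3, 1), (3, 14)]
Unfold 2 (reflect across h@2): 4 holes -> [(0, 1), (0, 14), (3, 1), (3, 14)]

Answer: 4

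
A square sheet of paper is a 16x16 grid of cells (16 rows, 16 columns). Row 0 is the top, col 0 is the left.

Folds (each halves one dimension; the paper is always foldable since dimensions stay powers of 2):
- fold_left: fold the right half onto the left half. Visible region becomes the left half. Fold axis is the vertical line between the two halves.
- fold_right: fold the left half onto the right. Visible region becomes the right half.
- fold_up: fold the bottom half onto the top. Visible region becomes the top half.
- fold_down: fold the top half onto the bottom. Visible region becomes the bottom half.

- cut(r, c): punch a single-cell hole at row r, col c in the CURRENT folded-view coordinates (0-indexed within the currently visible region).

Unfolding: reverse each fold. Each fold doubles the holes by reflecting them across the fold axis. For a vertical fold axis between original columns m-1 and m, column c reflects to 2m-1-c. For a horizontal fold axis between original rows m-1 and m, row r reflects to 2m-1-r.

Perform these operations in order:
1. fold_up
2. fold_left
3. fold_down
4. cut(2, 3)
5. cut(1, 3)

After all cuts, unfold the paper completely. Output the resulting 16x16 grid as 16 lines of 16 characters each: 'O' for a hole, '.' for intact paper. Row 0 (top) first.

Answer: ................
...O........O...
...O........O...
................
................
...O........O...
...O........O...
................
................
...O........O...
...O........O...
................
................
...O........O...
...O........O...
................

Derivation:
Op 1 fold_up: fold axis h@8; visible region now rows[0,8) x cols[0,16) = 8x16
Op 2 fold_left: fold axis v@8; visible region now rows[0,8) x cols[0,8) = 8x8
Op 3 fold_down: fold axis h@4; visible region now rows[4,8) x cols[0,8) = 4x8
Op 4 cut(2, 3): punch at orig (6,3); cuts so far [(6, 3)]; region rows[4,8) x cols[0,8) = 4x8
Op 5 cut(1, 3): punch at orig (5,3); cuts so far [(5, 3), (6, 3)]; region rows[4,8) x cols[0,8) = 4x8
Unfold 1 (reflect across h@4): 4 holes -> [(1, 3), (2, 3), (5, 3), (6, 3)]
Unfold 2 (reflect across v@8): 8 holes -> [(1, 3), (1, 12), (2, 3), (2, 12), (5, 3), (5, 12), (6, 3), (6, 12)]
Unfold 3 (reflect across h@8): 16 holes -> [(1, 3), (1, 12), (2, 3), (2, 12), (5, 3), (5, 12), (6, 3), (6, 12), (9, 3), (9, 12), (10, 3), (10, 12), (13, 3), (13, 12), (14, 3), (14, 12)]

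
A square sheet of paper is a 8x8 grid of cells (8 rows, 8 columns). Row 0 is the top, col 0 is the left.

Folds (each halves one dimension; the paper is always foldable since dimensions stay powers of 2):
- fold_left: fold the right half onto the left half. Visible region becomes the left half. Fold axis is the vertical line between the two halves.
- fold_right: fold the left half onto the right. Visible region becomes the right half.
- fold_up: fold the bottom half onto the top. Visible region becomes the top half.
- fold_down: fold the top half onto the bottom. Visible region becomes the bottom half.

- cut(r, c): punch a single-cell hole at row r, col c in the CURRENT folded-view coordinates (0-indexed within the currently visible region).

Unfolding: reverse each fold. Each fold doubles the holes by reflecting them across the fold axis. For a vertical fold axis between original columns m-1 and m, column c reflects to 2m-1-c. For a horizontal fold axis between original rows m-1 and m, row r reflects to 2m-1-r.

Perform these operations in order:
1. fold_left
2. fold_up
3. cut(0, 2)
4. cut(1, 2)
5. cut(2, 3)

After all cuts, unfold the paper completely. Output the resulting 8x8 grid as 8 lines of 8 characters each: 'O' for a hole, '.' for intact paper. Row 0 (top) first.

Op 1 fold_left: fold axis v@4; visible region now rows[0,8) x cols[0,4) = 8x4
Op 2 fold_up: fold axis h@4; visible region now rows[0,4) x cols[0,4) = 4x4
Op 3 cut(0, 2): punch at orig (0,2); cuts so far [(0, 2)]; region rows[0,4) x cols[0,4) = 4x4
Op 4 cut(1, 2): punch at orig (1,2); cuts so far [(0, 2), (1, 2)]; region rows[0,4) x cols[0,4) = 4x4
Op 5 cut(2, 3): punch at orig (2,3); cuts so far [(0, 2), (1, 2), (2, 3)]; region rows[0,4) x cols[0,4) = 4x4
Unfold 1 (reflect across h@4): 6 holes -> [(0, 2), (1, 2), (2, 3), (5, 3), (6, 2), (7, 2)]
Unfold 2 (reflect across v@4): 12 holes -> [(0, 2), (0, 5), (1, 2), (1, 5), (2, 3), (2, 4), (5, 3), (5, 4), (6, 2), (6, 5), (7, 2), (7, 5)]

Answer: ..O..O..
..O..O..
...OO...
........
........
...OO...
..O..O..
..O..O..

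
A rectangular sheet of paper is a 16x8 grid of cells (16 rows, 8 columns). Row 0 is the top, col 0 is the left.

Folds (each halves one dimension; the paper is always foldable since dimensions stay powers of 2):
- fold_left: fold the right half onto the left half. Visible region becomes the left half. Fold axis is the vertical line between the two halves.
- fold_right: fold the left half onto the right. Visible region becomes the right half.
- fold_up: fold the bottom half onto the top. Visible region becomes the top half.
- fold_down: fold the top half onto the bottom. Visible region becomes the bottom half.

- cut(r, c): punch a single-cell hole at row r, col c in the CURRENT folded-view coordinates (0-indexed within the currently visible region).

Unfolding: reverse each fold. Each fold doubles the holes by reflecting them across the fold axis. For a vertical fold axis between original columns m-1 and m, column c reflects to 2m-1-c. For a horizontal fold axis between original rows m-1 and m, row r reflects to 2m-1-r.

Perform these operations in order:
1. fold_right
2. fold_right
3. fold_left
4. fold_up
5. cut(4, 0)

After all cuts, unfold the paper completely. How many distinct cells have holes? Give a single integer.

Op 1 fold_right: fold axis v@4; visible region now rows[0,16) x cols[4,8) = 16x4
Op 2 fold_right: fold axis v@6; visible region now rows[0,16) x cols[6,8) = 16x2
Op 3 fold_left: fold axis v@7; visible region now rows[0,16) x cols[6,7) = 16x1
Op 4 fold_up: fold axis h@8; visible region now rows[0,8) x cols[6,7) = 8x1
Op 5 cut(4, 0): punch at orig (4,6); cuts so far [(4, 6)]; region rows[0,8) x cols[6,7) = 8x1
Unfold 1 (reflect across h@8): 2 holes -> [(4, 6), (11, 6)]
Unfold 2 (reflect across v@7): 4 holes -> [(4, 6), (4, 7), (11, 6), (11, 7)]
Unfold 3 (reflect across v@6): 8 holes -> [(4, 4), (4, 5), (4, 6), (4, 7), (11, 4), (11, 5), (11, 6), (11, 7)]
Unfold 4 (reflect across v@4): 16 holes -> [(4, 0), (4, 1), (4, 2), (4, 3), (4, 4), (4, 5), (4, 6), (4, 7), (11, 0), (11, 1), (11, 2), (11, 3), (11, 4), (11, 5), (11, 6), (11, 7)]

Answer: 16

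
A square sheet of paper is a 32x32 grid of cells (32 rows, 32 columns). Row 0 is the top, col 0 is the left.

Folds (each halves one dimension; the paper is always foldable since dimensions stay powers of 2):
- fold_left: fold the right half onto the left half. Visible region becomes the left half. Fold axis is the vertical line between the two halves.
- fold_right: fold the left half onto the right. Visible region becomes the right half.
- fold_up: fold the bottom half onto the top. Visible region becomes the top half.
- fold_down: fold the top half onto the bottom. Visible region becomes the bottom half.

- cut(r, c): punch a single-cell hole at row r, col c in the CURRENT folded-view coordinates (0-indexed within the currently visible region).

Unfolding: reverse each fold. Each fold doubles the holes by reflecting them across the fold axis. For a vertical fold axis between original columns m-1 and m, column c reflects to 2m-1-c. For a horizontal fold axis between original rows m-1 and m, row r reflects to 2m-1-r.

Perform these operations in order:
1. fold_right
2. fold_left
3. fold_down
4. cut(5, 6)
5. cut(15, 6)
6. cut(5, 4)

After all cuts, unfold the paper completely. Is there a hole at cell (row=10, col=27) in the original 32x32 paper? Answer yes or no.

Answer: yes

Derivation:
Op 1 fold_right: fold axis v@16; visible region now rows[0,32) x cols[16,32) = 32x16
Op 2 fold_left: fold axis v@24; visible region now rows[0,32) x cols[16,24) = 32x8
Op 3 fold_down: fold axis h@16; visible region now rows[16,32) x cols[16,24) = 16x8
Op 4 cut(5, 6): punch at orig (21,22); cuts so far [(21, 22)]; region rows[16,32) x cols[16,24) = 16x8
Op 5 cut(15, 6): punch at orig (31,22); cuts so far [(21, 22), (31, 22)]; region rows[16,32) x cols[16,24) = 16x8
Op 6 cut(5, 4): punch at orig (21,20); cuts so far [(21, 20), (21, 22), (31, 22)]; region rows[16,32) x cols[16,24) = 16x8
Unfold 1 (reflect across h@16): 6 holes -> [(0, 22), (10, 20), (10, 22), (21, 20), (21, 22), (31, 22)]
Unfold 2 (reflect across v@24): 12 holes -> [(0, 22), (0, 25), (10, 20), (10, 22), (10, 25), (10, 27), (21, 20), (21, 22), (21, 25), (21, 27), (31, 22), (31, 25)]
Unfold 3 (reflect across v@16): 24 holes -> [(0, 6), (0, 9), (0, 22), (0, 25), (10, 4), (10, 6), (10, 9), (10, 11), (10, 20), (10, 22), (10, 25), (10, 27), (21, 4), (21, 6), (21, 9), (21, 11), (21, 20), (21, 22), (21, 25), (21, 27), (31, 6), (31, 9), (31, 22), (31, 25)]
Holes: [(0, 6), (0, 9), (0, 22), (0, 25), (10, 4), (10, 6), (10, 9), (10, 11), (10, 20), (10, 22), (10, 25), (10, 27), (21, 4), (21, 6), (21, 9), (21, 11), (21, 20), (21, 22), (21, 25), (21, 27), (31, 6), (31, 9), (31, 22), (31, 25)]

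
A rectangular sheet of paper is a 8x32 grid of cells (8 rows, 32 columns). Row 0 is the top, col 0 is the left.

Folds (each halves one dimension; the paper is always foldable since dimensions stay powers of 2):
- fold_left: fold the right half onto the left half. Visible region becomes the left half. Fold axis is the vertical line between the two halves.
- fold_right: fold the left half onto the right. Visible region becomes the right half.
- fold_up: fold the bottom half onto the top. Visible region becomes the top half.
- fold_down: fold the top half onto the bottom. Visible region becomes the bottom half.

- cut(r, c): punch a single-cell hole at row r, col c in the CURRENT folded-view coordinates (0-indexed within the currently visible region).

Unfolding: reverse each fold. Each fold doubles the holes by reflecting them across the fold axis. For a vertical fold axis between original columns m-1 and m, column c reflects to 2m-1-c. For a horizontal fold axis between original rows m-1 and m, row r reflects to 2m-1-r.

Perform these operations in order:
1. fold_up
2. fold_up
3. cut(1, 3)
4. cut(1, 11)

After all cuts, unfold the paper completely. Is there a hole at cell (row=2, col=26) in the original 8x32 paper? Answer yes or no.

Op 1 fold_up: fold axis h@4; visible region now rows[0,4) x cols[0,32) = 4x32
Op 2 fold_up: fold axis h@2; visible region now rows[0,2) x cols[0,32) = 2x32
Op 3 cut(1, 3): punch at orig (1,3); cuts so far [(1, 3)]; region rows[0,2) x cols[0,32) = 2x32
Op 4 cut(1, 11): punch at orig (1,11); cuts so far [(1, 3), (1, 11)]; region rows[0,2) x cols[0,32) = 2x32
Unfold 1 (reflect across h@2): 4 holes -> [(1, 3), (1, 11), (2, 3), (2, 11)]
Unfold 2 (reflect across h@4): 8 holes -> [(1, 3), (1, 11), (2, 3), (2, 11), (5, 3), (5, 11), (6, 3), (6, 11)]
Holes: [(1, 3), (1, 11), (2, 3), (2, 11), (5, 3), (5, 11), (6, 3), (6, 11)]

Answer: no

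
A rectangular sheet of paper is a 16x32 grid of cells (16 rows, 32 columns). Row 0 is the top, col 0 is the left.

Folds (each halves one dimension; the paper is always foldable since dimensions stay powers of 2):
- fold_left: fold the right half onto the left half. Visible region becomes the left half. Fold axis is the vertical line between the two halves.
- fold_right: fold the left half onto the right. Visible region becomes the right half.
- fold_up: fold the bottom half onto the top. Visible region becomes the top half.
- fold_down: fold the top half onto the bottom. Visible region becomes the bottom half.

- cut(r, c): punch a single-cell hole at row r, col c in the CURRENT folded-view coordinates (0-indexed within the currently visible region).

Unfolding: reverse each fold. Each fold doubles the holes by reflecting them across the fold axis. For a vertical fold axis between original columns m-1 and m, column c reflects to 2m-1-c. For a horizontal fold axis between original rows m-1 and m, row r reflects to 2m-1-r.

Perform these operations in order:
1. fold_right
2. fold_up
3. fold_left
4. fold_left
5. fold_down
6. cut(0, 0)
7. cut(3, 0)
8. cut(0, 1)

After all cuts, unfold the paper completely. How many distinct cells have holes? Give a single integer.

Answer: 96

Derivation:
Op 1 fold_right: fold axis v@16; visible region now rows[0,16) x cols[16,32) = 16x16
Op 2 fold_up: fold axis h@8; visible region now rows[0,8) x cols[16,32) = 8x16
Op 3 fold_left: fold axis v@24; visible region now rows[0,8) x cols[16,24) = 8x8
Op 4 fold_left: fold axis v@20; visible region now rows[0,8) x cols[16,20) = 8x4
Op 5 fold_down: fold axis h@4; visible region now rows[4,8) x cols[16,20) = 4x4
Op 6 cut(0, 0): punch at orig (4,16); cuts so far [(4, 16)]; region rows[4,8) x cols[16,20) = 4x4
Op 7 cut(3, 0): punch at orig (7,16); cuts so far [(4, 16), (7, 16)]; region rows[4,8) x cols[16,20) = 4x4
Op 8 cut(0, 1): punch at orig (4,17); cuts so far [(4, 16), (4, 17), (7, 16)]; region rows[4,8) x cols[16,20) = 4x4
Unfold 1 (reflect across h@4): 6 holes -> [(0, 16), (3, 16), (3, 17), (4, 16), (4, 17), (7, 16)]
Unfold 2 (reflect across v@20): 12 holes -> [(0, 16), (0, 23), (3, 16), (3, 17), (3, 22), (3, 23), (4, 16), (4, 17), (4, 22), (4, 23), (7, 16), (7, 23)]
Unfold 3 (reflect across v@24): 24 holes -> [(0, 16), (0, 23), (0, 24), (0, 31), (3, 16), (3, 17), (3, 22), (3, 23), (3, 24), (3, 25), (3, 30), (3, 31), (4, 16), (4, 17), (4, 22), (4, 23), (4, 24), (4, 25), (4, 30), (4, 31), (7, 16), (7, 23), (7, 24), (7, 31)]
Unfold 4 (reflect across h@8): 48 holes -> [(0, 16), (0, 23), (0, 24), (0, 31), (3, 16), (3, 17), (3, 22), (3, 23), (3, 24), (3, 25), (3, 30), (3, 31), (4, 16), (4, 17), (4, 22), (4, 23), (4, 24), (4, 25), (4, 30), (4, 31), (7, 16), (7, 23), (7, 24), (7, 31), (8, 16), (8, 23), (8, 24), (8, 31), (11, 16), (11, 17), (11, 22), (11, 23), (11, 24), (11, 25), (11, 30), (11, 31), (12, 16), (12, 17), (12, 22), (12, 23), (12, 24), (12, 25), (12, 30), (12, 31), (15, 16), (15, 23), (15, 24), (15, 31)]
Unfold 5 (reflect across v@16): 96 holes -> [(0, 0), (0, 7), (0, 8), (0, 15), (0, 16), (0, 23), (0, 24), (0, 31), (3, 0), (3, 1), (3, 6), (3, 7), (3, 8), (3, 9), (3, 14), (3, 15), (3, 16), (3, 17), (3, 22), (3, 23), (3, 24), (3, 25), (3, 30), (3, 31), (4, 0), (4, 1), (4, 6), (4, 7), (4, 8), (4, 9), (4, 14), (4, 15), (4, 16), (4, 17), (4, 22), (4, 23), (4, 24), (4, 25), (4, 30), (4, 31), (7, 0), (7, 7), (7, 8), (7, 15), (7, 16), (7, 23), (7, 24), (7, 31), (8, 0), (8, 7), (8, 8), (8, 15), (8, 16), (8, 23), (8, 24), (8, 31), (11, 0), (11, 1), (11, 6), (11, 7), (11, 8), (11, 9), (11, 14), (11, 15), (11, 16), (11, 17), (11, 22), (11, 23), (11, 24), (11, 25), (11, 30), (11, 31), (12, 0), (12, 1), (12, 6), (12, 7), (12, 8), (12, 9), (12, 14), (12, 15), (12, 16), (12, 17), (12, 22), (12, 23), (12, 24), (12, 25), (12, 30), (12, 31), (15, 0), (15, 7), (15, 8), (15, 15), (15, 16), (15, 23), (15, 24), (15, 31)]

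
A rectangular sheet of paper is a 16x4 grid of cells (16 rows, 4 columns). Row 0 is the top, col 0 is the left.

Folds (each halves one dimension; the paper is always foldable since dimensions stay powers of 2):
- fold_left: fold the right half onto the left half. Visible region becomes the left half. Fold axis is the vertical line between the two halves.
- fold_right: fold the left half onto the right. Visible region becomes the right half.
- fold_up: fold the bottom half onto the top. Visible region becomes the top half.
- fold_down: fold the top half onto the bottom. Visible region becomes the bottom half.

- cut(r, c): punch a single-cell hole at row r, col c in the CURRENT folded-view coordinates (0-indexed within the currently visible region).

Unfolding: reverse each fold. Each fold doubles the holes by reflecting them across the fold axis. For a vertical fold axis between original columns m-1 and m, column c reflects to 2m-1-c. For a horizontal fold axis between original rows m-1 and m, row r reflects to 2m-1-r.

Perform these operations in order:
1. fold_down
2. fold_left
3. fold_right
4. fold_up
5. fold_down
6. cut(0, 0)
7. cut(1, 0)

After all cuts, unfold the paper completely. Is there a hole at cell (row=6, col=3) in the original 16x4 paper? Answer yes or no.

Op 1 fold_down: fold axis h@8; visible region now rows[8,16) x cols[0,4) = 8x4
Op 2 fold_left: fold axis v@2; visible region now rows[8,16) x cols[0,2) = 8x2
Op 3 fold_right: fold axis v@1; visible region now rows[8,16) x cols[1,2) = 8x1
Op 4 fold_up: fold axis h@12; visible region now rows[8,12) x cols[1,2) = 4x1
Op 5 fold_down: fold axis h@10; visible region now rows[10,12) x cols[1,2) = 2x1
Op 6 cut(0, 0): punch at orig (10,1); cuts so far [(10, 1)]; region rows[10,12) x cols[1,2) = 2x1
Op 7 cut(1, 0): punch at orig (11,1); cuts so far [(10, 1), (11, 1)]; region rows[10,12) x cols[1,2) = 2x1
Unfold 1 (reflect across h@10): 4 holes -> [(8, 1), (9, 1), (10, 1), (11, 1)]
Unfold 2 (reflect across h@12): 8 holes -> [(8, 1), (9, 1), (10, 1), (11, 1), (12, 1), (13, 1), (14, 1), (15, 1)]
Unfold 3 (reflect across v@1): 16 holes -> [(8, 0), (8, 1), (9, 0), (9, 1), (10, 0), (10, 1), (11, 0), (11, 1), (12, 0), (12, 1), (13, 0), (13, 1), (14, 0), (14, 1), (15, 0), (15, 1)]
Unfold 4 (reflect across v@2): 32 holes -> [(8, 0), (8, 1), (8, 2), (8, 3), (9, 0), (9, 1), (9, 2), (9, 3), (10, 0), (10, 1), (10, 2), (10, 3), (11, 0), (11, 1), (11, 2), (11, 3), (12, 0), (12, 1), (12, 2), (12, 3), (13, 0), (13, 1), (13, 2), (13, 3), (14, 0), (14, 1), (14, 2), (14, 3), (15, 0), (15, 1), (15, 2), (15, 3)]
Unfold 5 (reflect across h@8): 64 holes -> [(0, 0), (0, 1), (0, 2), (0, 3), (1, 0), (1, 1), (1, 2), (1, 3), (2, 0), (2, 1), (2, 2), (2, 3), (3, 0), (3, 1), (3, 2), (3, 3), (4, 0), (4, 1), (4, 2), (4, 3), (5, 0), (5, 1), (5, 2), (5, 3), (6, 0), (6, 1), (6, 2), (6, 3), (7, 0), (7, 1), (7, 2), (7, 3), (8, 0), (8, 1), (8, 2), (8, 3), (9, 0), (9, 1), (9, 2), (9, 3), (10, 0), (10, 1), (10, 2), (10, 3), (11, 0), (11, 1), (11, 2), (11, 3), (12, 0), (12, 1), (12, 2), (12, 3), (13, 0), (13, 1), (13, 2), (13, 3), (14, 0), (14, 1), (14, 2), (14, 3), (15, 0), (15, 1), (15, 2), (15, 3)]
Holes: [(0, 0), (0, 1), (0, 2), (0, 3), (1, 0), (1, 1), (1, 2), (1, 3), (2, 0), (2, 1), (2, 2), (2, 3), (3, 0), (3, 1), (3, 2), (3, 3), (4, 0), (4, 1), (4, 2), (4, 3), (5, 0), (5, 1), (5, 2), (5, 3), (6, 0), (6, 1), (6, 2), (6, 3), (7, 0), (7, 1), (7, 2), (7, 3), (8, 0), (8, 1), (8, 2), (8, 3), (9, 0), (9, 1), (9, 2), (9, 3), (10, 0), (10, 1), (10, 2), (10, 3), (11, 0), (11, 1), (11, 2), (11, 3), (12, 0), (12, 1), (12, 2), (12, 3), (13, 0), (13, 1), (13, 2), (13, 3), (14, 0), (14, 1), (14, 2), (14, 3), (15, 0), (15, 1), (15, 2), (15, 3)]

Answer: yes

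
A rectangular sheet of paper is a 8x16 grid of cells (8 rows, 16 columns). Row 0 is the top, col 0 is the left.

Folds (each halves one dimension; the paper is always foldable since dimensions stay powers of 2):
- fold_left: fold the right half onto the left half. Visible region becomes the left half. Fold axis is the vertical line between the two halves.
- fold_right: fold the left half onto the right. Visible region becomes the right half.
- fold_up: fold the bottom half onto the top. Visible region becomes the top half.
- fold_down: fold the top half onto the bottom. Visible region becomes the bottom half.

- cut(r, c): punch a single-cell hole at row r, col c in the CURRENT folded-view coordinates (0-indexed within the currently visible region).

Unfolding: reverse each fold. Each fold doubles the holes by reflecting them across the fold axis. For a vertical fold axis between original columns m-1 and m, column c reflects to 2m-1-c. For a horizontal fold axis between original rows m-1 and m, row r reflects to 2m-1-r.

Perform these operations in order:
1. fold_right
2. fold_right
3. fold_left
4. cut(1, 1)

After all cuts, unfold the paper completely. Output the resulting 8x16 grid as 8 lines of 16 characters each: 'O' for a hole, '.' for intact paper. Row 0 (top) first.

Op 1 fold_right: fold axis v@8; visible region now rows[0,8) x cols[8,16) = 8x8
Op 2 fold_right: fold axis v@12; visible region now rows[0,8) x cols[12,16) = 8x4
Op 3 fold_left: fold axis v@14; visible region now rows[0,8) x cols[12,14) = 8x2
Op 4 cut(1, 1): punch at orig (1,13); cuts so far [(1, 13)]; region rows[0,8) x cols[12,14) = 8x2
Unfold 1 (reflect across v@14): 2 holes -> [(1, 13), (1, 14)]
Unfold 2 (reflect across v@12): 4 holes -> [(1, 9), (1, 10), (1, 13), (1, 14)]
Unfold 3 (reflect across v@8): 8 holes -> [(1, 1), (1, 2), (1, 5), (1, 6), (1, 9), (1, 10), (1, 13), (1, 14)]

Answer: ................
.OO..OO..OO..OO.
................
................
................
................
................
................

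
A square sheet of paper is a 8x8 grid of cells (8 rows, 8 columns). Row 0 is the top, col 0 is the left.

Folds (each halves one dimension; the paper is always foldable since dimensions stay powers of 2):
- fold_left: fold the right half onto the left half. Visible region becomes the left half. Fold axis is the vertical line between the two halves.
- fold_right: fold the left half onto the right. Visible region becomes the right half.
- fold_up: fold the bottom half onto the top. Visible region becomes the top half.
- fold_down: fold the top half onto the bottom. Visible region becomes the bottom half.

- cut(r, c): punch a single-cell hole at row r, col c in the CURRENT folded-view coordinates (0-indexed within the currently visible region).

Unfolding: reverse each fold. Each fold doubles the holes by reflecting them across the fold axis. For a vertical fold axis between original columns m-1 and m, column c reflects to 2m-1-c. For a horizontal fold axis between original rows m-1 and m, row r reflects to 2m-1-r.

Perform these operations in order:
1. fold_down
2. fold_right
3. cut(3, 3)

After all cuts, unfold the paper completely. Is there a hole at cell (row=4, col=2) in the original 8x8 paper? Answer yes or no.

Op 1 fold_down: fold axis h@4; visible region now rows[4,8) x cols[0,8) = 4x8
Op 2 fold_right: fold axis v@4; visible region now rows[4,8) x cols[4,8) = 4x4
Op 3 cut(3, 3): punch at orig (7,7); cuts so far [(7, 7)]; region rows[4,8) x cols[4,8) = 4x4
Unfold 1 (reflect across v@4): 2 holes -> [(7, 0), (7, 7)]
Unfold 2 (reflect across h@4): 4 holes -> [(0, 0), (0, 7), (7, 0), (7, 7)]
Holes: [(0, 0), (0, 7), (7, 0), (7, 7)]

Answer: no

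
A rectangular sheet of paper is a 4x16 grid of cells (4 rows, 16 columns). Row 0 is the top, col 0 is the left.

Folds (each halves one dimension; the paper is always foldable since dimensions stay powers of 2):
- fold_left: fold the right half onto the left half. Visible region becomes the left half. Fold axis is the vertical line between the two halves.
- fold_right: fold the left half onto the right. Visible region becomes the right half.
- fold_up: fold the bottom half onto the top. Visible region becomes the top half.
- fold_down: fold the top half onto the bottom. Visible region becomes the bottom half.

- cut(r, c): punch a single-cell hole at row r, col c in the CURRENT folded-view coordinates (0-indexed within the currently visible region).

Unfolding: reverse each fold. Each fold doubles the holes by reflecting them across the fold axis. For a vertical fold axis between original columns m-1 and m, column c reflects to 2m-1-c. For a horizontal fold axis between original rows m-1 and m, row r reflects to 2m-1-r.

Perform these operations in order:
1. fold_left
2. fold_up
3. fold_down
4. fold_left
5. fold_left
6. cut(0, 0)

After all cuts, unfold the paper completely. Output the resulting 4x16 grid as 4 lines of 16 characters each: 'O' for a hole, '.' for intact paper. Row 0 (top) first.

Op 1 fold_left: fold axis v@8; visible region now rows[0,4) x cols[0,8) = 4x8
Op 2 fold_up: fold axis h@2; visible region now rows[0,2) x cols[0,8) = 2x8
Op 3 fold_down: fold axis h@1; visible region now rows[1,2) x cols[0,8) = 1x8
Op 4 fold_left: fold axis v@4; visible region now rows[1,2) x cols[0,4) = 1x4
Op 5 fold_left: fold axis v@2; visible region now rows[1,2) x cols[0,2) = 1x2
Op 6 cut(0, 0): punch at orig (1,0); cuts so far [(1, 0)]; region rows[1,2) x cols[0,2) = 1x2
Unfold 1 (reflect across v@2): 2 holes -> [(1, 0), (1, 3)]
Unfold 2 (reflect across v@4): 4 holes -> [(1, 0), (1, 3), (1, 4), (1, 7)]
Unfold 3 (reflect across h@1): 8 holes -> [(0, 0), (0, 3), (0, 4), (0, 7), (1, 0), (1, 3), (1, 4), (1, 7)]
Unfold 4 (reflect across h@2): 16 holes -> [(0, 0), (0, 3), (0, 4), (0, 7), (1, 0), (1, 3), (1, 4), (1, 7), (2, 0), (2, 3), (2, 4), (2, 7), (3, 0), (3, 3), (3, 4), (3, 7)]
Unfold 5 (reflect across v@8): 32 holes -> [(0, 0), (0, 3), (0, 4), (0, 7), (0, 8), (0, 11), (0, 12), (0, 15), (1, 0), (1, 3), (1, 4), (1, 7), (1, 8), (1, 11), (1, 12), (1, 15), (2, 0), (2, 3), (2, 4), (2, 7), (2, 8), (2, 11), (2, 12), (2, 15), (3, 0), (3, 3), (3, 4), (3, 7), (3, 8), (3, 11), (3, 12), (3, 15)]

Answer: O..OO..OO..OO..O
O..OO..OO..OO..O
O..OO..OO..OO..O
O..OO..OO..OO..O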